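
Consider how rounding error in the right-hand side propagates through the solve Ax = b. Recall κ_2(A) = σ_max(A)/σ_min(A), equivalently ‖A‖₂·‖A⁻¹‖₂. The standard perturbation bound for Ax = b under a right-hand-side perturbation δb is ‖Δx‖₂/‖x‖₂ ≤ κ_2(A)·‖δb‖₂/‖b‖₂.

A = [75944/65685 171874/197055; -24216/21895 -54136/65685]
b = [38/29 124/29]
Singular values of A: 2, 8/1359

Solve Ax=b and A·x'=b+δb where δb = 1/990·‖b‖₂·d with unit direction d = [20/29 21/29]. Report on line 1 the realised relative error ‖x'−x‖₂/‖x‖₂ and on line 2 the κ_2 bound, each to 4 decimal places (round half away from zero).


from the listed singular values, σ₁ = 2, σ_n = 8/1359
condition number: 2 ÷ (8/1359) = 339.7500
perturbation bound = 339.7500·1/990 = 0.3432
solve Ax = b  →  x = [-408.5000 543.0000]
‖b‖₂ = 4.4721 and ‖x‖₂ = 679.5007
δb = ε·‖b‖·d = [0.0031 0.0033]; solving A·Δx = δb gives ‖Δx‖ = 0.7674
dividing the unrounded norms, ‖Δx‖/‖x‖ = 0.0011
realised/bound (from unrounded values) ≈ 0.0033

0.0011
0.3432


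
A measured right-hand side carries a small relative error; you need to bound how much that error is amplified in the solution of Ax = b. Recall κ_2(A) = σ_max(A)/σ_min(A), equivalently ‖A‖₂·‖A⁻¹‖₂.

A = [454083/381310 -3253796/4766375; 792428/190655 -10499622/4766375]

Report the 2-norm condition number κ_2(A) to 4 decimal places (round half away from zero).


AᵀA = [108718396465/5815892644 -72471529494/7269865805; -72471529494/7269865805 193326800884/36349329025]; tr = 12080509049/503104900, det = 5764801/125776225
char-poly roots: 2401/100 and 9604/5031049
so κ_2 = √((2401/100) / (9604/5031049)) = 112.1500

112.1500


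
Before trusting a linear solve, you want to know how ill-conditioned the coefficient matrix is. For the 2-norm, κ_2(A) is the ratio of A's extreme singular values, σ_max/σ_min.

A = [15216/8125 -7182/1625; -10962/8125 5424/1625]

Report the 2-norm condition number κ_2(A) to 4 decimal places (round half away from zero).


125.0000

AᵀA = [14067684/2640625 -6749568/528125; -6749568/528125 3240036/105625]; tr = 562536/15625, det = 1296/15625
solving λ² − 562536/15625·λ + 1296/15625 = 0 gives λ = 36, 36/15625
so κ_2 = √(36 / (36/15625)) = 125.0000


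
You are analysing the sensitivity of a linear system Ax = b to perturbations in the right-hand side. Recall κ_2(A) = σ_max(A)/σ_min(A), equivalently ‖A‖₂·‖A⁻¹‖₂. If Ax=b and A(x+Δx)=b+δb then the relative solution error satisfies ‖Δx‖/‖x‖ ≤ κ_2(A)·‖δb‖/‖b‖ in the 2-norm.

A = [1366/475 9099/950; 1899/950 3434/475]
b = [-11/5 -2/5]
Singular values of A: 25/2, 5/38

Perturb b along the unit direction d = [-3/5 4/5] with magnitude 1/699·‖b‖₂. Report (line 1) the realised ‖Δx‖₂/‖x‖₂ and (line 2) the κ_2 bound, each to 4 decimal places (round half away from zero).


0.0032
0.1359

σ_max = 25/2, σ_min = 5/38
κ = σ_max/σ_min = (25/2)/(5/38) = 95.0000
worst-case relative error ≤ 95.0000 × 1/699 = 0.1359
solve Ax = b  →  x = [-7.3408 1.9744]
2-norm of b is 2.2361; of x, 7.6017
δb = ε·‖b‖·d = [-0.0019 0.0026]; solving A·Δx = δb gives ‖Δx‖ = 0.0243
dividing the unrounded norms, ‖Δx‖/‖x‖ = 0.0032
so the bound overstates the realised error by a factor of ≈ 42.4947 (computed from the unrounded values)


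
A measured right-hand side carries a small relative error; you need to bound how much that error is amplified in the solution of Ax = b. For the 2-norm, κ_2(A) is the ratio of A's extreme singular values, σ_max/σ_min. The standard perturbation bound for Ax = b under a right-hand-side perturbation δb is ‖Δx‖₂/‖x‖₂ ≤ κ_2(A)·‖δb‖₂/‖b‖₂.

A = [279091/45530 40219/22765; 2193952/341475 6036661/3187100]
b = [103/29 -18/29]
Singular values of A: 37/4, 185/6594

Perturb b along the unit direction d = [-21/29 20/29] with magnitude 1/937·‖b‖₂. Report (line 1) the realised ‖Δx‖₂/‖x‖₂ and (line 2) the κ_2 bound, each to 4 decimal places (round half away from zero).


σ_max = 37/4, σ_min = 185/6594
κ = σ_max/σ_min = (37/4)/(185/6594) = 329.7000
worst-case relative error ≤ 329.7000 × 1/937 = 0.3519
solve Ax = b  →  x = [30.1479 -102.5920]
‖b‖ = 3.6056, ‖x‖ = 106.9299
with δb = [-0.0028 0.0027], A·Δx = δb → ‖Δx‖ = 0.1372
dividing the unrounded norms, ‖Δx‖/‖x‖ = 0.0013
tightness: 0.0013 against a bound of 0.3519 (unrounded ratio ≈ 0.0036)

0.0013
0.3519


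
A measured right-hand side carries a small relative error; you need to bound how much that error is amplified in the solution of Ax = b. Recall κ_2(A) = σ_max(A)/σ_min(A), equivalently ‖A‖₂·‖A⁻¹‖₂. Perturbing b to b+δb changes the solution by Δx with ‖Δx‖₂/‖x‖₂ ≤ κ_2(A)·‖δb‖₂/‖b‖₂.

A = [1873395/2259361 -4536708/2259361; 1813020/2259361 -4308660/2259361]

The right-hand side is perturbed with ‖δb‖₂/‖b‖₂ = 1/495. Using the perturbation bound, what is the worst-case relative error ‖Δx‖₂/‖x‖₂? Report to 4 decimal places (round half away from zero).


0.6054

form AᵀA = [8081629425/6069812281 -19394450460/6069812281; -19394450460/6069812281 46547289504/6069812281] with trace 323248041/35916049 and determinant 32400/35916049
char-poly roots: 9 and 3600/35916049
so κ_2 = √(9 / (3600/35916049)) = 299.6500
bound on ‖Δx‖/‖x‖: κ·ε = 299.6500·1/495 = 0.6054


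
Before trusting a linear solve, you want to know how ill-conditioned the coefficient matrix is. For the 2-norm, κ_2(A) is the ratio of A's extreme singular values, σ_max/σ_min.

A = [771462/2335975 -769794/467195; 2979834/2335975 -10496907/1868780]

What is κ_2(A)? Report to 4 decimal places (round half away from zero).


AᵀA = [15159302856/8730846721 -134618030595/17461693442; -134618030595/17461693442 4786655256225/139693547536]; tr = 2991793041/83101456, det = 1265625/20775364
char-poly roots: 36 and 140625/83101456
κ_2(A) = √(λ_max/λ_min) = √(36 / (140625/83101456)) = 145.8560

145.8560


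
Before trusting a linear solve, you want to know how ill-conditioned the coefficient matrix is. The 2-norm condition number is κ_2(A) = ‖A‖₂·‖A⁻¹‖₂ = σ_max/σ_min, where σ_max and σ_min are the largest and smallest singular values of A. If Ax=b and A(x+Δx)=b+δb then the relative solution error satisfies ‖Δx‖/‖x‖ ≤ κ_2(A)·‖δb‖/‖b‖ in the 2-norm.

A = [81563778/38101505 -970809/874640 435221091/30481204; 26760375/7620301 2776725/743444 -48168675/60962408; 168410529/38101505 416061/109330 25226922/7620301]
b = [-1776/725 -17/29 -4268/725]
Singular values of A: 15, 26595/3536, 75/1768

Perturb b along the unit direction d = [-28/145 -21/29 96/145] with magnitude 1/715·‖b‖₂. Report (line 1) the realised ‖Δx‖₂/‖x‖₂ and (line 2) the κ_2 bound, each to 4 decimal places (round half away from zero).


σ_max = 15, σ_min = 75/1768
condition number: 15 ÷ (75/1768) = 353.6000
perturbation bound = 353.6000·1/715 = 0.4945
solve Ax = b  →  x = [49.5456 -49.1575 -11.4211]
2-norm of b is 6.4031; of x, 70.7225
re-solving with b+δb shifts x by Δx of norm 0.2111
dividing the unrounded norms, ‖Δx‖/‖x‖ = 0.0030
realised/bound (from unrounded values) ≈ 0.0060

0.0030
0.4945


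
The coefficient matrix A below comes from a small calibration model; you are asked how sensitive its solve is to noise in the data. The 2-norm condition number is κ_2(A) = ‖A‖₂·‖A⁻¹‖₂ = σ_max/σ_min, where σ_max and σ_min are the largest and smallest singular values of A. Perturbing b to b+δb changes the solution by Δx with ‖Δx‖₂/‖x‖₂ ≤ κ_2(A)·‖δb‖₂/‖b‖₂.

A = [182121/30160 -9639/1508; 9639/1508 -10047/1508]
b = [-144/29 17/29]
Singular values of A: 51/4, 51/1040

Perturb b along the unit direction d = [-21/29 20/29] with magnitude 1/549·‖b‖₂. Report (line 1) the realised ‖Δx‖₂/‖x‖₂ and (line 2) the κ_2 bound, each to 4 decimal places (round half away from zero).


0.0023
0.4736

largest singular value 51/4, smallest 51/1040
κ_2(A) = (51/4) / (51/1040) = 260.0000
perturbation bound = 260.0000·1/549 = 0.4736
solve Ax = b  →  x = [58.9047 56.4246]
‖b‖₂ = 5.0000 and ‖x‖₂ = 81.5690
re-solving with b+δb shifts x by Δx of norm 0.1857
relative error = 0.0023
realised/bound (from unrounded values) ≈ 0.0048


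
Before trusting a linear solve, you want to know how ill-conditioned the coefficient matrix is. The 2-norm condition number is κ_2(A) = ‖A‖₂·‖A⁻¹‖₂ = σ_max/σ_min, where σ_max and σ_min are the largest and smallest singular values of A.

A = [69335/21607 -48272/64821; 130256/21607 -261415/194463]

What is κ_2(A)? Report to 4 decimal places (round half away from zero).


form AᵀA = [75342449/1615441 -152566400/14538969; -152566400/14538969 309029329/130850721] with trace 3814258/77841 and determinant 2401/77841
λ_max, λ_min = (3814258/77841 ± √14547816505600/6059221281)/2 = 49, 49/77841
σ_max=√49=7, σ_min=√(49/77841)=(7/279) → κ = 279.0000

279.0000


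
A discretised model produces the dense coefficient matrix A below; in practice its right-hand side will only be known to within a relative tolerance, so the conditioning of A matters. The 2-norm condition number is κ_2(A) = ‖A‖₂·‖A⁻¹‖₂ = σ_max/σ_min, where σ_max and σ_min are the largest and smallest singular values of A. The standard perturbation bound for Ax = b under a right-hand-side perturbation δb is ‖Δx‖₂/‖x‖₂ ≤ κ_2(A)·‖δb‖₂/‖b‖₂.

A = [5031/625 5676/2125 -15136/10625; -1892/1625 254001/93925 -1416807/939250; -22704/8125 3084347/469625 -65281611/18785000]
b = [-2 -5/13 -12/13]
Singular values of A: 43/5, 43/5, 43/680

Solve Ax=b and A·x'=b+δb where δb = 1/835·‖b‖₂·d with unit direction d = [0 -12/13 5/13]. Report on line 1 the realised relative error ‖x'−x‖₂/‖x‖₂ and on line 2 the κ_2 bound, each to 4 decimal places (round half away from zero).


0.1629
0.1629

σ_max = 43/5, σ_min = 43/680
κ = σ_max/σ_min = (43/5)/(43/680) = 136.0000
bound on ‖Δx‖/‖x‖: κ·ε = 136.0000·1/835 = 0.1629
solve Ax = b  →  x = [-0.1767 -0.1683 0.0897]
‖b‖₂ = 2.2361 and ‖x‖₂ = 0.2600
with δb = [0.0000 -0.0025 0.0010], A·Δx = δb → ‖Δx‖ = 0.0423
relative error = 0.1629
realised/bound = 1 exactly: the bound is attained for this b and d


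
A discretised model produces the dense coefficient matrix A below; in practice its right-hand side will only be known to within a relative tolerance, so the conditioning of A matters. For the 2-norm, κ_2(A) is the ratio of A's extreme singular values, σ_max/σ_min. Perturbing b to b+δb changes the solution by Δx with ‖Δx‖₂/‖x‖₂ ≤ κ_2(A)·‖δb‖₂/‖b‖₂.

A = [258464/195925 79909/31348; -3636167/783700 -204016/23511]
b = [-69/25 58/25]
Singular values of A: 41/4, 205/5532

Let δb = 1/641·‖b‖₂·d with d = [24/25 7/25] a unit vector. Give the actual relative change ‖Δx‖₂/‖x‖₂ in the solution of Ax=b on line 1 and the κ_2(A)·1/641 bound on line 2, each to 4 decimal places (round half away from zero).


0.0028
0.4315

largest singular value 41/4, smallest 205/5532
κ_2(A) = (41/4) / (205/5532) = 276.6000
κ_2(A)·‖δb‖/‖b‖ = 0.4315
solve Ax = b  →  x = [47.4835 -25.6562]
‖b‖₂ = 3.6056 and ‖x‖₂ = 53.9715
with δb = [0.0054 0.0016], A·Δx = δb → ‖Δx‖ = 0.1518
relative error = 0.0028
realised/bound (from unrounded values) ≈ 0.0065


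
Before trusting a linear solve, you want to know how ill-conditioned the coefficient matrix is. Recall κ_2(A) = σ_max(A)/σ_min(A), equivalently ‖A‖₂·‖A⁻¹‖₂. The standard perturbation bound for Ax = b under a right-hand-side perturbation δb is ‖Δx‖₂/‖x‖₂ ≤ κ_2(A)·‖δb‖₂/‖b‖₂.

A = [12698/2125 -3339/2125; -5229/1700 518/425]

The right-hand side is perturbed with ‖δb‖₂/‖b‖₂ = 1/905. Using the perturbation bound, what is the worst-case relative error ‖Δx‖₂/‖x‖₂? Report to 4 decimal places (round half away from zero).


0.0221

M = AᵀA = [11292001/250000 -410571/31250; -410571/31250 61789/15625]. tr(M)=19649/400, det(M)=2401/400
λ_max, λ_min = (19649/400 ± √382241601/160000)/2 = 49, 49/400
so κ_2 = √(49 / (49/400)) = 20.0000
worst-case relative error ≤ 20.0000 × 1/905 = 0.0221


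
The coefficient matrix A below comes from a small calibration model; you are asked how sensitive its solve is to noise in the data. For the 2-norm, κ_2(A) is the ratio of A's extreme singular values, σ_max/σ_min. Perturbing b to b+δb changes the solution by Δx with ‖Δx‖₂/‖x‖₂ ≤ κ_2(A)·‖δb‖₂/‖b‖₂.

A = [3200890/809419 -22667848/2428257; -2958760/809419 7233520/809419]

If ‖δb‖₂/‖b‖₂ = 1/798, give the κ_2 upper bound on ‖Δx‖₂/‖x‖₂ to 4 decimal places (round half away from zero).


form AᵀA = [22592101700/779023921 -162620733520/2337071763; -162620733520/2337071763 1170922279744/7011215289] with trace 8131663876/41486481 and determinant 61465600/41486481
solving λ² − 8131663876/41486481·λ + 61465600/41486481 = 0 gives λ = 196, 313600/41486481
σ_max=√196=14, σ_min=√(313600/41486481)=(560/6441) → κ = 161.0250
bound on ‖Δx‖/‖x‖: κ·ε = 161.0250·1/798 = 0.2018

0.2018


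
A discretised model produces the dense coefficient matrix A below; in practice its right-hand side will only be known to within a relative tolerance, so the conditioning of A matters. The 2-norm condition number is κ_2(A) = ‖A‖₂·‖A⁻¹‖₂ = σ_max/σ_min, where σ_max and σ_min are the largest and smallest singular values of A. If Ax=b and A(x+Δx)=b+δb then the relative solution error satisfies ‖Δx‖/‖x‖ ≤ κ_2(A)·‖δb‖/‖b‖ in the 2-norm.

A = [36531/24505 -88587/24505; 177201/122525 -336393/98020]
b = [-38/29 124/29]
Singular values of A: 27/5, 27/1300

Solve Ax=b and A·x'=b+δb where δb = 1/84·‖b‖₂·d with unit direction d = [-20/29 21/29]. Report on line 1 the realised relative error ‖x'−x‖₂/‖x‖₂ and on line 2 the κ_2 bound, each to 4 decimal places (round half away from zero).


largest singular value 27/5, smallest 27/1300
κ_2(A) = (27/5) / (27/1300) = 260.0000
perturbation bound = 260.0000·1/84 = 3.0952
solve Ax = b  →  x = [177.9202 73.7322]
‖b‖₂ = 4.4721 and ‖x‖₂ = 192.5929
δb = ε·‖b‖·d = [-0.0367 0.0386]; solving A·Δx = δb gives ‖Δx‖ = 2.5634
dividing the unrounded norms, ‖Δx‖/‖x‖ = 0.0133
tightness: 0.0133 against a bound of 3.0952 (unrounded ratio ≈ 0.0043)

0.0133
3.0952


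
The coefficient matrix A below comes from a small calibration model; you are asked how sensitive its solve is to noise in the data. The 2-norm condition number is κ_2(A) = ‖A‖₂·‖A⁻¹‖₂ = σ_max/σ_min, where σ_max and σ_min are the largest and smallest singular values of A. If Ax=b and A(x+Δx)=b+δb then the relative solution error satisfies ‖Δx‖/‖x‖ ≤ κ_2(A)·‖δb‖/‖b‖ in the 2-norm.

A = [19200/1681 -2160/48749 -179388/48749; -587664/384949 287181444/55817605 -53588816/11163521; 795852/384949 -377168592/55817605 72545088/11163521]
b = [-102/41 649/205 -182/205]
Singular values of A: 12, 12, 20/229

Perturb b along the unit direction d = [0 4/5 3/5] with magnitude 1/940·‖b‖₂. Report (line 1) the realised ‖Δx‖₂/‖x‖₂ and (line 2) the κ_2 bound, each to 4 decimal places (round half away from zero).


σ_max = 12, σ_min = 20/229
condition number: 12 ÷ (20/229) = 137.4000
κ_2(A)·‖δb‖/‖b‖ = 0.1462
solve Ax = b  →  x = [4.7829 16.3330 15.3251]
‖b‖₂ = 4.1231 and ‖x‖₂ = 22.9020
re-solving with b+δb shifts x by Δx of norm 0.0502
relative error = 0.0022
realised/bound (from unrounded values) ≈ 0.0150

0.0022
0.1462


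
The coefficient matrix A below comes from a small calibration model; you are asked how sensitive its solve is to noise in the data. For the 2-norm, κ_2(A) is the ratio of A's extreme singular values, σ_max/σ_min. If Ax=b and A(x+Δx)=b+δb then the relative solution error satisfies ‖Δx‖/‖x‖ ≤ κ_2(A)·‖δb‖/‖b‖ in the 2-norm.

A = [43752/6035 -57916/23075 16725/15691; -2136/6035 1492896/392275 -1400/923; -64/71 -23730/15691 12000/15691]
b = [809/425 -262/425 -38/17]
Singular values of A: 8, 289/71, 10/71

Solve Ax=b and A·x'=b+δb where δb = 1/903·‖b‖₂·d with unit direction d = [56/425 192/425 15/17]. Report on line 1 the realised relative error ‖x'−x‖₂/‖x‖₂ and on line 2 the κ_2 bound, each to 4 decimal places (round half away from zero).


0.0017
0.0629

from the listed singular values, σ₁ = 8, σ_n = 10/71
κ_2(A) = 8 / (10/71) = 56.8000
bound on ‖Δx‖/‖x‖: κ·ε = 56.8000·1/903 = 0.0629
solve Ax = b  →  x = [0.3362 -5.3700 -13.1458]
‖b‖₂ = 3.0000 and ‖x‖₂ = 14.2043
δb = ε·‖b‖·d = [0.0004 0.0015 0.0029]; solving A·Δx = δb gives ‖Δx‖ = 0.0236
dividing the unrounded norms, ‖Δx‖/‖x‖ = 0.0017
so the bound overstates the realised error by a factor of ≈ 37.8782 (computed from the unrounded values)


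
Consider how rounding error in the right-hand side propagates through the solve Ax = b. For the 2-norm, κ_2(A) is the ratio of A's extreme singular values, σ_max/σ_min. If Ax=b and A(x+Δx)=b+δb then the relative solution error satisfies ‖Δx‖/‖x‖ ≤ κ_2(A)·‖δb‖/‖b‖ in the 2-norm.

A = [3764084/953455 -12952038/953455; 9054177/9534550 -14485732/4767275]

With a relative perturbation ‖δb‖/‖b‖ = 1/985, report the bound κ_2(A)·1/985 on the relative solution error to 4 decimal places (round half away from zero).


0.2361

form AᵀA = [891618653809/54079502500 -764064346122/13519875625; -764064346122/13519875625 2619701749204/13519875625] with trace 18192681041/86527204 and determinant 17682025/21631801
solving λ² − 18192681041/86527204·λ + 17682025/21631801 = 0 gives λ = 841/4, 84100/21631801
so κ_2 = √((841/4) / (84100/21631801)) = 232.5500
κ_2(A)·‖δb‖/‖b‖ = 0.2361


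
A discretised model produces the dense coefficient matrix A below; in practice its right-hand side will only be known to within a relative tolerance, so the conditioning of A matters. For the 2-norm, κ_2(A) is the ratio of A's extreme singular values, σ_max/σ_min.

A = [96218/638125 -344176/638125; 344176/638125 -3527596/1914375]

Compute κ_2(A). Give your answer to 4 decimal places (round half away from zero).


306.3000

form AᵀA = [204344036/651525625 -2101538656/1954576875; -2101538656/1954576875 21616076176/5863730625] with trace 37528276/9381969 and determinant 1600/9381969
solving λ² − 37528276/9381969·λ + 1600/9381969 = 0 gives λ = 4, 400/9381969
σ_max=√4=2, σ_min=√(400/9381969)=(20/3063) → κ = 306.3000


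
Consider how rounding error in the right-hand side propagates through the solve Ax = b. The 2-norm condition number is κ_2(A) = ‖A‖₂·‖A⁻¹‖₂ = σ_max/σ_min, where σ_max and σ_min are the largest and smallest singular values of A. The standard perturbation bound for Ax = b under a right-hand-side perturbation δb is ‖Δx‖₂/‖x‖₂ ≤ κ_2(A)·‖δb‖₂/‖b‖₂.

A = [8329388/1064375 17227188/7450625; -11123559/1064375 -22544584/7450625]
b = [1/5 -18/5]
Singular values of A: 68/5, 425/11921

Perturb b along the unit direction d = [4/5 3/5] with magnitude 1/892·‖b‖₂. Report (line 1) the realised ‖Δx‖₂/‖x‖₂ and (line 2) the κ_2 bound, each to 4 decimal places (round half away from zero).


0.0020
0.4277

largest singular value 68/5, smallest 425/11921
κ = σ_max/σ_min = (68/5)/(425/11921) = 381.4720
worst-case relative error ≤ 381.4720 × 1/892 = 0.4277
solve Ax = b  →  x = [15.9194 -53.7931]
‖b‖ = 3.6056, ‖x‖ = 56.0993
Δx = A⁻¹·δb where δb = 1/892·3.6056·d; ‖Δx‖ = 0.1134
dividing the unrounded norms, ‖Δx‖/‖x‖ = 0.0020
realised/bound (from unrounded values) ≈ 0.0047


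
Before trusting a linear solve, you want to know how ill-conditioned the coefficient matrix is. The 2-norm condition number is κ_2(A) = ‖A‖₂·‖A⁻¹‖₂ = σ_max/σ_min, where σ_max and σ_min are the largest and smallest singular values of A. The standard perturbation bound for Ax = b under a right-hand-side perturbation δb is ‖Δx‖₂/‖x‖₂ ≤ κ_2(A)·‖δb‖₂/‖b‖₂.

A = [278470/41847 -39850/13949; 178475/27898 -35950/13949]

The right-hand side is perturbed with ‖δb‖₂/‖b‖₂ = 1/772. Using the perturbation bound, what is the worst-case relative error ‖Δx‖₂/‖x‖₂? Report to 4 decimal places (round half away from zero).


0.1150

AᵀA = [709705225/8328996 -24638875/694083; -24638875/694083 3425000/231361]; tr = 4929025/49284, det = 15625/12321
char-poly roots: 100 and 625/49284
κ_2(A) = √(λ_max/λ_min) = √(100 / (625/49284)) = 88.8000
κ_2(A)·‖δb‖/‖b‖ = 0.1150


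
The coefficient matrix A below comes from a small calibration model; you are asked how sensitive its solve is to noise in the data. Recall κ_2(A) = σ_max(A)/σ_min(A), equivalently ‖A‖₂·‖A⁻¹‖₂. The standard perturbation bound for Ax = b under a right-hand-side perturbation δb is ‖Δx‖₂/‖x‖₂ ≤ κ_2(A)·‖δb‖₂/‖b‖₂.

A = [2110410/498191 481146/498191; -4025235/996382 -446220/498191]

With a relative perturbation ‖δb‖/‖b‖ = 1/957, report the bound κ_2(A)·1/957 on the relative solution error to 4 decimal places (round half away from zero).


0.3503

AᵀA = [24062625/702244 1353510/175561; 1353510/175561 304596/175561]; tr = 25281009/702244, det = 2025/175561
char-poly roots: 36 and 225/702244
so κ_2 = √(36 / (225/702244)) = 335.2000
perturbation bound = 335.2000·1/957 = 0.3503


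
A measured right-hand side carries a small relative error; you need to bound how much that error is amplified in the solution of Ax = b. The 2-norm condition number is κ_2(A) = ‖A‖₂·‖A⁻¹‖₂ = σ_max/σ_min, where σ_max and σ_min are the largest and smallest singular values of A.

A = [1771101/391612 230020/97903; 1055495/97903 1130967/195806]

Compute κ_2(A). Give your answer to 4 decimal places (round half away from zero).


221.5000

AᵀA = [124034993329/907455376 8268783075/113431922; 8268783075/113431922 8820847081/226863844]; tr = 551274677/3139984, det = 7890481/12559936
char-poly roots: 2809/16 and 2809/784996
so κ_2 = √((2809/16) / (2809/784996)) = 221.5000


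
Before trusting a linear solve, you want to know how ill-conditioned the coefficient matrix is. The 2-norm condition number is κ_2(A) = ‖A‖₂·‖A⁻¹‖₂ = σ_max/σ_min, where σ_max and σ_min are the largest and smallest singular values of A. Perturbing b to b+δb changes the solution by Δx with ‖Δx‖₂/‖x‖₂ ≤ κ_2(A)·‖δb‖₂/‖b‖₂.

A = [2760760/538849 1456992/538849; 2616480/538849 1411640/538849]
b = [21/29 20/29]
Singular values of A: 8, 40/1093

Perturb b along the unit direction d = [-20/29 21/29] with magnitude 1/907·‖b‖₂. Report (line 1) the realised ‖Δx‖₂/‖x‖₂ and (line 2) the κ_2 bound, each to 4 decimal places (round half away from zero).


0.2410
0.2410

largest singular value 8, smallest 40/1093
condition number: 8 ÷ (40/1093) = 218.6000
bound on ‖Δx‖/‖x‖: κ·ε = 218.6000·1/907 = 0.2410
solve Ax = b  →  x = [0.1103 0.0588]
‖b‖ = 1.0000, ‖x‖ = 0.1250
re-solving with b+δb shifts x by Δx of norm 0.0301
relative error = 0.2410
realised/bound = 1 exactly: the bound is attained for this b and d


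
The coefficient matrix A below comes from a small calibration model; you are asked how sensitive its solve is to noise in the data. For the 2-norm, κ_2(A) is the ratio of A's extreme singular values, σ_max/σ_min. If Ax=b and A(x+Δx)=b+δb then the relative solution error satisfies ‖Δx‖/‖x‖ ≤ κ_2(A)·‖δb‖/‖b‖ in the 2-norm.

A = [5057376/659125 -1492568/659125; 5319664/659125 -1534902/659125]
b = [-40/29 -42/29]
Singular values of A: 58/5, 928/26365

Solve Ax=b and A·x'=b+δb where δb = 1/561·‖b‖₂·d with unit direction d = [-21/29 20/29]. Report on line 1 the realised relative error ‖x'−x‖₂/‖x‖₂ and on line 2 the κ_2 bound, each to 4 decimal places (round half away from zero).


from the listed singular values, σ₁ = 58/5, σ_n = 928/26365
κ_2(A) = (58/5) / (928/26365) = 329.5625
perturbation bound = 329.5625·1/561 = 0.5875
solve Ax = b  →  x = [-0.1655 0.0483]
2-norm of b is 2.0000; of x, 0.1724
with δb = [-0.0026 0.0025], A·Δx = δb → ‖Δx‖ = 0.1013
dividing the unrounded norms, ‖Δx‖/‖x‖ = 0.5875
so the bound is sharp here: realised error equals the bound

0.5875
0.5875


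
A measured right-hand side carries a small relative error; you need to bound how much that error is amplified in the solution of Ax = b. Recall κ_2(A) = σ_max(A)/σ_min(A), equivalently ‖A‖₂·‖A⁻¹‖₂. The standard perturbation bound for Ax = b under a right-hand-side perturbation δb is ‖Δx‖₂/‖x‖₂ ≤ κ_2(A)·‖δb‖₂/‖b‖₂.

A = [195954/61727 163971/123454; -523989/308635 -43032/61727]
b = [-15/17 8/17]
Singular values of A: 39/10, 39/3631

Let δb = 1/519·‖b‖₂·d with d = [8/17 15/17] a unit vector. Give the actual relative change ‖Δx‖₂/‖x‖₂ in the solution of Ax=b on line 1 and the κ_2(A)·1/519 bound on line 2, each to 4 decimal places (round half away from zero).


0.6996
0.6996

largest singular value 39/10, smallest 39/3631
κ_2(A) = (39/10) / (39/3631) = 363.1000
perturbation bound = 363.1000·1/519 = 0.6996
solve Ax = b  →  x = [-0.2367 -0.0986]
‖b‖₂ = 1.0000 and ‖x‖₂ = 0.2564
Δx = A⁻¹·δb where δb = 1/519·1.0000·d; ‖Δx‖ = 0.1794
dividing the unrounded norms, ‖Δx‖/‖x‖ = 0.6996
tightness: 0.6996 against a bound of 0.6996; the bound is attained (ratio 1)


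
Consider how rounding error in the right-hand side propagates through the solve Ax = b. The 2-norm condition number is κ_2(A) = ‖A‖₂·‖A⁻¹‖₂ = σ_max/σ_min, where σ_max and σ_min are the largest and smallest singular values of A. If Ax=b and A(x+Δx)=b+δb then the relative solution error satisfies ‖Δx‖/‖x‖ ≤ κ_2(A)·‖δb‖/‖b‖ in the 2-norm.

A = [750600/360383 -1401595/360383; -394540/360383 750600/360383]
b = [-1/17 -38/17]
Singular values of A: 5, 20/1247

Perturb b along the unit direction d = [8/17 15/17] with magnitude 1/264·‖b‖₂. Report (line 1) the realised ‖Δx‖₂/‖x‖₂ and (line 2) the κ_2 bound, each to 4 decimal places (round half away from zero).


0.0042
1.1809

from the listed singular values, σ₁ = 5, σ_n = 20/1247
κ_2(A) = 5 / (20/1247) = 311.7500
κ_2(A)·‖δb‖/‖b‖ = 1.1809
solve Ax = b  →  x = [-109.9353 -58.8588]
‖b‖ = 2.2361, ‖x‖ = 124.7002
Δx = A⁻¹·δb where δb = 1/264·2.2361·d; ‖Δx‖ = 0.5281
relative error = 0.0042
so the bound overstates the realised error by a factor of ≈ 278.8380 (computed from the unrounded values)


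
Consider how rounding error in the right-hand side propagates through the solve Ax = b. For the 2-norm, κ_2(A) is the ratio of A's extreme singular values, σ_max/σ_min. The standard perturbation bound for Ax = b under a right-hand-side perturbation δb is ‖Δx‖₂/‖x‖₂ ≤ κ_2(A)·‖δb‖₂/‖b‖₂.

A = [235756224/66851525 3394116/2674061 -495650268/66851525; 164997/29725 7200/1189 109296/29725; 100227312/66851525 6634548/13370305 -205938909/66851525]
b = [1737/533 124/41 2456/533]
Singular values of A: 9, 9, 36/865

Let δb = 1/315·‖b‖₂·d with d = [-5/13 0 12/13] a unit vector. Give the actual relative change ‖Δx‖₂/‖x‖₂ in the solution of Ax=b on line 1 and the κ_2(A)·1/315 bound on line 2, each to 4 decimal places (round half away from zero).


σ_max = 9, σ_min = 36/865
condition number: 9 ÷ (36/865) = 216.2500
worst-case relative error ≤ 216.2500 × 1/315 = 0.6865
solve Ax = b  →  x = [48.1575 -51.8918 13.5830]
2-norm of b is 6.4031; of x, 72.0861
with δb = [-0.0078 0.0000 0.0188], A·Δx = δb → ‖Δx‖ = 0.4884
dividing the unrounded norms, ‖Δx‖/‖x‖ = 0.0068
realised/bound (from unrounded values) ≈ 0.0099

0.0068
0.6865


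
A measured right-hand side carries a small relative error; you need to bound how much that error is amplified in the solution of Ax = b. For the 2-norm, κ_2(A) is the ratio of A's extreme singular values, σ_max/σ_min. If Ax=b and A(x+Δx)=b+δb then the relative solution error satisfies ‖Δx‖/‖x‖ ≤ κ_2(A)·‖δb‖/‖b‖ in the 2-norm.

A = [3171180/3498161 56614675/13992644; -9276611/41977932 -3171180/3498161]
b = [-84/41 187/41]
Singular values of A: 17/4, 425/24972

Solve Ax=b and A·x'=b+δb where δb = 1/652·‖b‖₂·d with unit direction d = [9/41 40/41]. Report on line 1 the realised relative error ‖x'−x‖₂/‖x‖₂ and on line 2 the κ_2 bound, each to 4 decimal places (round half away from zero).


0.0019
0.3830

from the listed singular values, σ₁ = 17/4, σ_n = 425/24972
κ_2(A) = (17/4) / (425/24972) = 249.7200
bound on ‖Δx‖/‖x‖: κ·ε = 249.7200·1/652 = 0.3830
solve Ax = b  →  x = [-229.4531 50.9034]
‖b‖ = 5.0000, ‖x‖ = 235.0316
Δx = A⁻¹·δb where δb = 1/652·5.0000·d; ‖Δx‖ = 0.4506
relative error = 0.0019
realised/bound (from unrounded values) ≈ 0.0050


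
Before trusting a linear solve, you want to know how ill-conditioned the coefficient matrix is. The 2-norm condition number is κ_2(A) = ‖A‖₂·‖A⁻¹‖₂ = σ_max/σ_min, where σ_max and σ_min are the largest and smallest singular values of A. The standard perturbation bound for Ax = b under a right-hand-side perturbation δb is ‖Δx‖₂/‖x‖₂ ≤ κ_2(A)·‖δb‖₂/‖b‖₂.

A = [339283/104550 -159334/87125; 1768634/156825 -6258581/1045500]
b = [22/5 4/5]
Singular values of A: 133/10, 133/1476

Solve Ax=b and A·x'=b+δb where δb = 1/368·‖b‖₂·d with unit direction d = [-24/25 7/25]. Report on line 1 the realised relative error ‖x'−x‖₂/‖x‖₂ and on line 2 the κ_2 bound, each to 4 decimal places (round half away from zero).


largest singular value 133/10, smallest 133/1476
κ = σ_max/σ_min = (133/10)/(133/1476) = 147.6000
perturbation bound = 147.6000·1/368 = 0.4011
solve Ax = b  →  x = [-20.7572 -39.2393]
‖b‖₂ = 4.4721 and ‖x‖₂ = 44.3912
δb = ε·‖b‖·d = [-0.0117 0.0034]; solving A·Δx = δb gives ‖Δx‖ = 0.1349
relative error = 0.0030
so the bound overstates the realised error by a factor of ≈ 132.0182 (computed from the unrounded values)

0.0030
0.4011


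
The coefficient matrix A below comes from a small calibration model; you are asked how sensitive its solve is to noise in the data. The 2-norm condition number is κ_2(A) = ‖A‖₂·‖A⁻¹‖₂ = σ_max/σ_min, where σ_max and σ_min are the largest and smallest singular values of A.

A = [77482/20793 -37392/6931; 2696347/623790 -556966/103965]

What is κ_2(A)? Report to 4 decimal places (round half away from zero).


26.8875

form AᵀA = [15069442849/462680100 -1667964761/38556675; -1667964761/38556675 742922116/12852225] with trace 1672585561/18507204 and determinant 52128400/4626801
eigenvalues of AᵀA: λ = (tr ± √(tr²−4·det))/2 = 361/4, 577600/4626801
σ_max=√(361/4)=(19/2), σ_min=√(577600/4626801)=(760/2151) → κ = 26.8875


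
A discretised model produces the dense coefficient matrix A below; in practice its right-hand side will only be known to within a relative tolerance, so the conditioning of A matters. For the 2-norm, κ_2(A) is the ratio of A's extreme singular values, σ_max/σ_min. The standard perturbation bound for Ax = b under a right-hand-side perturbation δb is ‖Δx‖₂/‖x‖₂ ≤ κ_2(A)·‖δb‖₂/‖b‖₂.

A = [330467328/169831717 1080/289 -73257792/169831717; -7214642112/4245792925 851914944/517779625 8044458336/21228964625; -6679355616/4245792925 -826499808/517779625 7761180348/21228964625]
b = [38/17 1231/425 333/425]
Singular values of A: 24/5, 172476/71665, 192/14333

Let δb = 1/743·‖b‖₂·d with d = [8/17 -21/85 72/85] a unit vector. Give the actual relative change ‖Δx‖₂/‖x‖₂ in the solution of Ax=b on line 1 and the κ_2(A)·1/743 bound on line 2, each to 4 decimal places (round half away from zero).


0.0050
0.4823

from the listed singular values, σ₁ = 24/5, σ_n = 192/14333
κ = σ_max/σ_min = (24/5)/(192/14333) = 358.3250
worst-case relative error ≤ 358.3250 × 1/743 = 0.4823
solve Ax = b  →  x = [15.5051 0.9542 73.0287]
‖b‖ = 3.7417, ‖x‖ = 74.6626
δb = ε·‖b‖·d = [0.0024 -0.0012 0.0043]; solving A·Δx = δb gives ‖Δx‖ = 0.3759
relative error = 0.0050
so the bound overstates the realised error by a factor of ≈ 95.7812 (computed from the unrounded values)


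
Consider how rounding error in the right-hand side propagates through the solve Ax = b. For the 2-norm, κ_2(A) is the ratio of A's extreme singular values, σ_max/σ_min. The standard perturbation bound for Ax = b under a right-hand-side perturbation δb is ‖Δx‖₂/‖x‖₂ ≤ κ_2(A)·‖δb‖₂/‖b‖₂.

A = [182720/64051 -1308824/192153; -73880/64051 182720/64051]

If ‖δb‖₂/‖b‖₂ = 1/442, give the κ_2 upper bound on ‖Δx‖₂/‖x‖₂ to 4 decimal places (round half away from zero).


AᵀA = [229851200/24275329 -1654712320/72825987; -1654712320/72825987 11914199104/218477961]; tr = 82738816/1292769, det = 102400/1292769
λ_max, λ_min = (82738816/1292769 ± √6845182154899456/1671251687361)/2 = 64, 1600/1292769
so κ_2 = √(64 / (1600/1292769)) = 227.4000
perturbation bound = 227.4000·1/442 = 0.5145

0.5145


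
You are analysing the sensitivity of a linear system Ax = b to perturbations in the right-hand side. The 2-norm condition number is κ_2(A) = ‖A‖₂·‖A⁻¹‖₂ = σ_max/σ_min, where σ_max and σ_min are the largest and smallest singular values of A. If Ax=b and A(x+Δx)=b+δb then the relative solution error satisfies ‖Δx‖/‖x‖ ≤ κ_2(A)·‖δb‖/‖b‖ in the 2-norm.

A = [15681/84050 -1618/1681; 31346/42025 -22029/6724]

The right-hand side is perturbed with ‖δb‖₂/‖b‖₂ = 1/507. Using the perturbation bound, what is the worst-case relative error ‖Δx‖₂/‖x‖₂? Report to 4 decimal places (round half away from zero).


AᵀA = [6681889/11303044 -14825295/5651522; -14825295/5651522 527163625/45212176]; tr = 329501/26896, det = 1225/107584
eigenvalues of AᵀA: λ = (tr ± √(tr²−4·det))/2 = 49/4, 25/26896
so κ_2 = √((49/4) / (25/26896)) = 114.8000
bound on ‖Δx‖/‖x‖: κ·ε = 114.8000·1/507 = 0.2264

0.2264


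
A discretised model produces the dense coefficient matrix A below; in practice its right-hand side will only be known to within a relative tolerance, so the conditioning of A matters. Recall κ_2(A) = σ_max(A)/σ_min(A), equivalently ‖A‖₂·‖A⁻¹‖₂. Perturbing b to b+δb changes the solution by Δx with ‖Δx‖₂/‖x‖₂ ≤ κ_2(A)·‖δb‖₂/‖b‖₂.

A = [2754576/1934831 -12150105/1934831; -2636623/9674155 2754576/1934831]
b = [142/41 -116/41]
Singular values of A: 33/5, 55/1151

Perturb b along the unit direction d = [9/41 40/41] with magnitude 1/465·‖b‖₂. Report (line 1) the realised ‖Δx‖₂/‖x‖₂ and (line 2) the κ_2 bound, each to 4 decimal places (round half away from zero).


from the listed singular values, σ₁ = 33/5, σ_n = 55/1151
κ = σ_max/σ_min = (33/5)/(55/1151) = 138.1200
worst-case relative error ≤ 138.1200 × 1/465 = 0.2970
solve Ax = b  →  x = [-40.7007 -9.7789]
‖b‖₂ = 4.4721 and ‖x‖₂ = 41.8589
re-solving with b+δb shifts x by Δx of norm 0.2013
relative error = 0.0048
realised/bound (from unrounded values) ≈ 0.0162

0.0048
0.2970


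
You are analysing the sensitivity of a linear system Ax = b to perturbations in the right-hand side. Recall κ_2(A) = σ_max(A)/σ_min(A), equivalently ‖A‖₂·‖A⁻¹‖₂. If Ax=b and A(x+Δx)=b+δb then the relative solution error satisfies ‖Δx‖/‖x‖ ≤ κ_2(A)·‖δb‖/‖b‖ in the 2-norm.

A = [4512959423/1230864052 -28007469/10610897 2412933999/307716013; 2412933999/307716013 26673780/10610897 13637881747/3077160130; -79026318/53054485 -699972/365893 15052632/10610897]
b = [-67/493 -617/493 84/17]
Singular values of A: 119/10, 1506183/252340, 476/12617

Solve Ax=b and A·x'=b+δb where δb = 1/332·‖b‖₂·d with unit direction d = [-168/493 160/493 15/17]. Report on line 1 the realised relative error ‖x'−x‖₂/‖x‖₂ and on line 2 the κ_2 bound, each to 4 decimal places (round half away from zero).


0.0038
0.9501

largest singular value 119/10, smallest 476/12617
condition number: (119/10) ÷ (476/12617) = 315.4250
perturbation bound = 315.4250·1/332 = 0.9501
solve Ax = b  →  x = [-53.2711 76.4302 50.6183]
‖b‖₂ = 5.0990 and ‖x‖₂ = 106.0264
Δx = A⁻¹·δb where δb = 1/332·5.0990·d; ‖Δx‖ = 0.4071
dividing the unrounded norms, ‖Δx‖/‖x‖ = 0.0038
so the bound overstates the realised error by a factor of ≈ 247.4426 (computed from the unrounded values)


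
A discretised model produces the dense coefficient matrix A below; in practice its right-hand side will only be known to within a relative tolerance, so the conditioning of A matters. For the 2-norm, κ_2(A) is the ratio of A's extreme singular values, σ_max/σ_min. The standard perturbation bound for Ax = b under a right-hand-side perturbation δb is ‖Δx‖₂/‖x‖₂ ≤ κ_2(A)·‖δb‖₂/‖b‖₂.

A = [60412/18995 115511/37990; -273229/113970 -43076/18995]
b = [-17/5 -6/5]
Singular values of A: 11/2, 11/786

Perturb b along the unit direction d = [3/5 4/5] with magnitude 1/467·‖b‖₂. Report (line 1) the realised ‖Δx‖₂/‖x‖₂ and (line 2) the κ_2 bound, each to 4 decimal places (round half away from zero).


largest singular value 11/2, smallest 11/786
κ = σ_max/σ_min = (11/2)/(11/786) = 393.0000
worst-case relative error ≤ 393.0000 × 1/467 = 0.8415
solve Ax = b  →  x = [147.5737 -155.4796]
2-norm of b is 3.6056; of x, 214.3639
δb = ε·‖b‖·d = [0.0046 0.0062]; solving A·Δx = δb gives ‖Δx‖ = 0.5517
dividing the unrounded norms, ‖Δx‖/‖x‖ = 0.0026
tightness: 0.0026 against a bound of 0.8415 (unrounded ratio ≈ 0.0031)

0.0026
0.8415


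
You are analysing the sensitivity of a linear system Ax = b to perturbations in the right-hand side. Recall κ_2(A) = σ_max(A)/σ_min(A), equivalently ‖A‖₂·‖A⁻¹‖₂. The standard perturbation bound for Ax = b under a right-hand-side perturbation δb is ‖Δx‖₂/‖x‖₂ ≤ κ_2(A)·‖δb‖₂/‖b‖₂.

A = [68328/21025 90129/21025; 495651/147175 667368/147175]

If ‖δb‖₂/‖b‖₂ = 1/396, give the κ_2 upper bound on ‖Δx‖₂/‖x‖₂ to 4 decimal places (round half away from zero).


0.5126

M = AᵀA = [564134337/25755625 752128416/25755625; 752128416/25755625 1002875913/25755625]. tr(M)=12536082/206045, det(M)=2313441/25755625
eigenvalues of AᵀA: λ = (tr ± √(tr²−4·det))/2 = 1521/25, 1521/1030225
κ = σ_max/σ_min = (39/5)/(39/1015) = 203.0000
κ_2(A)·‖δb‖/‖b‖ = 0.5126


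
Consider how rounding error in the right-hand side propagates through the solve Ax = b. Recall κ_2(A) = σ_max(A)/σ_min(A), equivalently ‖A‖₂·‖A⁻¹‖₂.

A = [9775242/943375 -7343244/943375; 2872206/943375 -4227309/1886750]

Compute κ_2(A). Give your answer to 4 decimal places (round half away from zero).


377.3500

AᵀA = [166087877544/1423930225 -124564541283/1423930225; -124564541283/1423930225 373700913849/5695720900]; tr = 41522096961/227828836, det = 13286025/56957209
char-poly roots: 729/4 and 72900/56957209
σ_max=√(729/4)=(27/2), σ_min=√(72900/56957209)=(270/7547) → κ = 377.3500


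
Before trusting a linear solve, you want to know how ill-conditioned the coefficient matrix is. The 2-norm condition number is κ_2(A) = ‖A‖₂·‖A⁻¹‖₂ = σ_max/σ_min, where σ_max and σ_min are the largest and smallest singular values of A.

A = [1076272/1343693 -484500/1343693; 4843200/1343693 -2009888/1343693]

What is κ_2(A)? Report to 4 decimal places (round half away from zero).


M = AᵀA = [14643038464/1074069529 -6100977600/1074069529; -6100977600/1074069529 2542766224/1074069529]. tr(M)=101691152/6355441, det(M)=65536/6355441
char-poly roots: 16 and 4096/6355441
σ_max=√16=4, σ_min=√(4096/6355441)=(64/2521) → κ = 157.5625

157.5625
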